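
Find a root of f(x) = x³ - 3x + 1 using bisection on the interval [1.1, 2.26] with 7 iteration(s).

f(x) = x³ - 3x + 1
Initial interval: [1.1, 2.26]

Iteration 1:
  c_1 = (1.100000 + 2.260000)/2 = 1.680000
  f(c_1) = f(1.680000) = 0.701632
  f(a) × f(c) < 0, new interval: [1.100000, 1.680000]
Iteration 2:
  c_2 = (1.100000 + 1.680000)/2 = 1.390000
  f(c_2) = f(1.390000) = -0.484381
  f(a) × f(c) ≥ 0, new interval: [1.390000, 1.680000]
Iteration 3:
  c_3 = (1.390000 + 1.680000)/2 = 1.535000
  f(c_3) = f(1.535000) = 0.011805
  f(a) × f(c) < 0, new interval: [1.390000, 1.535000]
Iteration 4:
  c_4 = (1.390000 + 1.535000)/2 = 1.462500
  f(c_4) = f(1.462500) = -0.259350
  f(a) × f(c) ≥ 0, new interval: [1.462500, 1.535000]
Iteration 5:
  c_5 = (1.462500 + 1.535000)/2 = 1.498750
  f(c_5) = f(1.498750) = -0.129680
  f(a) × f(c) ≥ 0, new interval: [1.498750, 1.535000]
Iteration 6:
  c_6 = (1.498750 + 1.535000)/2 = 1.516875
  f(c_6) = f(1.516875) = -0.060432
  f(a) × f(c) ≥ 0, new interval: [1.516875, 1.535000]
Iteration 7:
  c_7 = (1.516875 + 1.535000)/2 = 1.525938
  f(c_7) = f(1.525938) = -0.024690
  f(a) × f(c) ≥ 0, new interval: [1.525938, 1.535000]

After 7 iteration(s), the approximation is c_7 = 1.525938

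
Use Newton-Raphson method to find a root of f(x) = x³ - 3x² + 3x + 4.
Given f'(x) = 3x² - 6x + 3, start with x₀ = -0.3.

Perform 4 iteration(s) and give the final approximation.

f(x) = x³ - 3x² + 3x + 4
f'(x) = 3x² - 6x + 3
x₀ = -0.3

Newton-Raphson formula: x_{n+1} = x_n - f(x_n)/f'(x_n)

Iteration 1:
  f(-0.300000) = 2.803000
  f'(-0.300000) = 5.070000
  x_1 = -0.300000 - 2.803000/5.070000 = -0.852860
Iteration 2:
  f(-0.852860) = -1.361035
  f'(-0.852860) = 10.299270
  x_2 = -0.852860 - (-1.361035)/10.299270 = -0.720711
Iteration 3:
  f(-0.720711) = -0.094763
  f'(-0.720711) = 8.882542
  x_3 = -0.720711 - (-0.094763)/8.882542 = -0.710043
Iteration 4:
  f(-0.710043) = -0.000586
  f'(-0.710043) = 8.772739
  x_4 = -0.710043 - (-0.000586)/8.772739 = -0.709976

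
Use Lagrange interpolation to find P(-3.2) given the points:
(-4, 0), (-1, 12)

Lagrange interpolation formula:
P(x) = Σ yᵢ × Lᵢ(x)
where Lᵢ(x) = Π_{j≠i} (x - xⱼ)/(xᵢ - xⱼ)

L_0(-3.2) = (-3.2 - (-1))/(-4 - (-1)) = 0.733333
L_1(-3.2) = (-3.2 - (-4))/(-1 - (-4)) = 0.266667

P(-3.2) = 0×L_0(-3.2) + 12×L_1(-3.2)
P(-3.2) = 3.200000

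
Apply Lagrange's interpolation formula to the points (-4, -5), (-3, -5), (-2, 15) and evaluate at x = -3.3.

Lagrange interpolation formula:
P(x) = Σ yᵢ × Lᵢ(x)
where Lᵢ(x) = Π_{j≠i} (x - xⱼ)/(xᵢ - xⱼ)

L_0(-3.3) = (-3.3 - (-3))/(-4 - (-3)) × (-3.3 - (-2))/(-4 - (-2)) = 0.195000
L_1(-3.3) = (-3.3 - (-4))/(-3 - (-4)) × (-3.3 - (-2))/(-3 - (-2)) = 0.910000
L_2(-3.3) = (-3.3 - (-4))/(-2 - (-4)) × (-3.3 - (-3))/(-2 - (-3)) = -0.105000

P(-3.3) = (-5)×L_0(-3.3) + (-5)×L_1(-3.3) + 15×L_2(-3.3)
P(-3.3) = -7.100000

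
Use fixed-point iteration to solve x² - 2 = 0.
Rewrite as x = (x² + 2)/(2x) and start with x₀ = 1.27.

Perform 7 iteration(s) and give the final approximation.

Equation: x² - 2 = 0
Fixed-point form: x = (x² + 2)/(2x)
x₀ = 1.27

x_1 = g(1.270000) = 1.422402
x_2 = g(1.422402) = 1.414237
x_3 = g(1.414237) = 1.414214
x_4 = g(1.414214) = 1.414214
x_5 = g(1.414214) = 1.414214
x_6 = g(1.414214) = 1.414214
x_7 = g(1.414214) = 1.414214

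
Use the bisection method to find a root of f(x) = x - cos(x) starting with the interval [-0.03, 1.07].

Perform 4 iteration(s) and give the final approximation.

f(x) = x - cos(x)
Initial interval: [-0.03, 1.07]

Iteration 1:
  c_1 = (-0.030000 + 1.070000)/2 = 0.520000
  f(c_1) = f(0.520000) = -0.347819
  f(a) × f(c) ≥ 0, new interval: [0.520000, 1.070000]
Iteration 2:
  c_2 = (0.520000 + 1.070000)/2 = 0.795000
  f(c_2) = f(0.795000) = 0.094715
  f(a) × f(c) < 0, new interval: [0.520000, 0.795000]
Iteration 3:
  c_3 = (0.520000 + 0.795000)/2 = 0.657500
  f(c_3) = f(0.657500) = -0.134023
  f(a) × f(c) ≥ 0, new interval: [0.657500, 0.795000]
Iteration 4:
  c_4 = (0.657500 + 0.795000)/2 = 0.726250
  f(c_4) = f(0.726250) = -0.021420
  f(a) × f(c) ≥ 0, new interval: [0.726250, 0.795000]

After 4 iteration(s), the approximation is c_4 = 0.726250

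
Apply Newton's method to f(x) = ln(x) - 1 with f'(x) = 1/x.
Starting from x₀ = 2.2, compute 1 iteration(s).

f(x) = ln(x) - 1
f'(x) = 1/x
x₀ = 2.2

Newton-Raphson formula: x_{n+1} = x_n - f(x_n)/f'(x_n)

Iteration 1:
  f(2.200000) = -0.211543
  f'(2.200000) = 0.454545
  x_1 = 2.200000 - (-0.211543)/0.454545 = 2.665394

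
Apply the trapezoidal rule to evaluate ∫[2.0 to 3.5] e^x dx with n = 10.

f(x) = e^x
a = 2.0, b = 3.5, n = 10
h = (b - a)/n = 0.150000

Trapezoidal rule: (h/2)[f(x₀) + 2f(x₁) + 2f(x₂) + ... + f(xₙ)]

x_0 = 2.0000, f(x_0) = 7.389056, coefficient = 1
x_1 = 2.1500, f(x_1) = 8.584858, coefficient = 2
x_2 = 2.3000, f(x_2) = 9.974182, coefficient = 2
x_3 = 2.4500, f(x_3) = 11.588347, coefficient = 2
x_4 = 2.6000, f(x_4) = 13.463738, coefficient = 2
x_5 = 2.7500, f(x_5) = 15.642632, coefficient = 2
x_6 = 2.9000, f(x_6) = 18.174145, coefficient = 2
x_7 = 3.0500, f(x_7) = 21.115344, coefficient = 2
x_8 = 3.2000, f(x_8) = 24.532530, coefficient = 2
x_9 = 3.3500, f(x_9) = 28.502734, coefficient = 2
x_10 = 3.5000, f(x_10) = 33.115452, coefficient = 1

I ≈ (0.150000/2) × 343.661530 = 25.774615
Exact value: 25.726396
Error: 0.048219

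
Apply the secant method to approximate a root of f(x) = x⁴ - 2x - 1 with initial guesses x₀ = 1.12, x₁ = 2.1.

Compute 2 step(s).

f(x) = x⁴ - 2x - 1
x₀ = 1.12, x₁ = 2.1

Secant formula: x_{n+1} = x_n - f(x_n)(x_n - x_{n-1})/(f(x_n) - f(x_{n-1}))

Iteration 1:
  f(1.120000) = -1.666481
  f(2.100000) = 14.248100
  x_2 = 2.100000 - 14.248100×(2.100000 - 1.120000)/(14.248100 - (-1.666481))
       = 1.222620
Iteration 2:
  f(2.100000) = 14.248100
  f(1.222620) = -1.210815
  x_3 = 1.222620 - (-1.210815)×(1.222620 - 2.100000)/(-1.210815 - 14.248100)
       = 1.291340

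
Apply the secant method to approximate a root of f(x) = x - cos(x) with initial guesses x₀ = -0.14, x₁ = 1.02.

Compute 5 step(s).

f(x) = x - cos(x)
x₀ = -0.14, x₁ = 1.02

Secant formula: x_{n+1} = x_n - f(x_n)(x_n - x_{n-1})/(f(x_n) - f(x_{n-1}))

Iteration 1:
  f(-0.140000) = -1.130216
  f(1.020000) = 0.496634
  x_2 = 1.020000 - 0.496634×(1.020000 - (-0.140000))/(0.496634 - (-1.130216))
       = 0.665883
Iteration 2:
  f(1.020000) = 0.496634
  f(0.665883) = -0.120489
  x_3 = 0.665883 - (-0.120489)×(0.665883 - 1.020000)/(-0.120489 - 0.496634)
       = 0.735022
Iteration 3:
  f(0.665883) = -0.120489
  f(0.735022) = -0.006794
  x_4 = 0.735022 - (-0.006794)×(0.735022 - 0.665883)/(-0.006794 - (-0.120489))
       = 0.739154
Iteration 4:
  f(0.735022) = -0.006794
  f(0.739154) = 0.000114
  x_5 = 0.739154 - 0.000114×(0.739154 - 0.735022)/(0.000114 - (-0.006794))
       = 0.739085
Iteration 5:
  f(0.739154) = 0.000114
  f(0.739085) = 0.000000
  x_6 = 0.739085 - 0.000000×(0.739085 - 0.739154)/(0.000000 - 0.000114)
       = 0.739085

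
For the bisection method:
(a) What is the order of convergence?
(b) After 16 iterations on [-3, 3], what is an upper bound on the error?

(a) Bisection has linear (order 1) convergence; the error is halved each step.

(b) Error bound = (b-a)/2^n = (3 - (-3))/2^{16}
    = 6/2^{16}

(a) 1 (linear); (b) error ≤ 9.16e-05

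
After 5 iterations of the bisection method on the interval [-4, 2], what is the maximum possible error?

Bisection error bound: |error| ≤ (b-a)/2^n
|error| ≤ (2 - (-4))/2^5 = 6/2^5
|error| ≤ 0.1875000000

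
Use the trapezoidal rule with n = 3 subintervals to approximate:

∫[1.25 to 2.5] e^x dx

f(x) = e^x
a = 1.25, b = 2.5, n = 3
h = (b - a)/n = 0.416667

Trapezoidal rule: (h/2)[f(x₀) + 2f(x₁) + 2f(x₂) + ... + f(xₙ)]

x_0 = 1.2500, f(x_0) = 3.490343, coefficient = 1
x_1 = 1.6667, f(x_1) = 5.294490, coefficient = 2
x_2 = 2.0833, f(x_2) = 8.031195, coefficient = 2
x_3 = 2.5000, f(x_3) = 12.182494, coefficient = 1

I ≈ (0.416667/2) × 42.324207 = 8.817543
Exact value: 8.692151
Error: 0.125392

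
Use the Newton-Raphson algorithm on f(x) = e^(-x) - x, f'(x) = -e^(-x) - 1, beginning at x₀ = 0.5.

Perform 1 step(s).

f(x) = e^(-x) - x
f'(x) = -e^(-x) - 1
x₀ = 0.5

Newton-Raphson formula: x_{n+1} = x_n - f(x_n)/f'(x_n)

Iteration 1:
  f(0.500000) = 0.106531
  f'(0.500000) = -1.606531
  x_1 = 0.500000 - 0.106531/(-1.606531) = 0.566311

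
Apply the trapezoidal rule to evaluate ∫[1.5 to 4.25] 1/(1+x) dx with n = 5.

f(x) = 1/(1+x)
a = 1.5, b = 4.25, n = 5
h = (b - a)/n = 0.550000

Trapezoidal rule: (h/2)[f(x₀) + 2f(x₁) + 2f(x₂) + ... + f(xₙ)]

x_0 = 1.5000, f(x_0) = 0.400000, coefficient = 1
x_1 = 2.0500, f(x_1) = 0.327869, coefficient = 2
x_2 = 2.6000, f(x_2) = 0.277778, coefficient = 2
x_3 = 3.1500, f(x_3) = 0.240964, coefficient = 2
x_4 = 3.7000, f(x_4) = 0.212766, coefficient = 2
x_5 = 4.2500, f(x_5) = 0.190476, coefficient = 1

I ≈ (0.550000/2) × 2.709229 = 0.745038
Exact value: 0.741937
Error: 0.003101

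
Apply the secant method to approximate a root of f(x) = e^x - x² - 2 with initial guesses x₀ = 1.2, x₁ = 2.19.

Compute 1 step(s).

f(x) = e^x - x² - 2
x₀ = 1.2, x₁ = 2.19

Secant formula: x_{n+1} = x_n - f(x_n)(x_n - x_{n-1})/(f(x_n) - f(x_{n-1}))

Iteration 1:
  f(1.200000) = -0.119883
  f(2.190000) = 2.139113
  x_2 = 2.190000 - 2.139113×(2.190000 - 1.200000)/(2.139113 - (-0.119883))
       = 1.252538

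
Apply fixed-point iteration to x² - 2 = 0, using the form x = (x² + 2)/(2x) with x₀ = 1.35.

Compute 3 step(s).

Equation: x² - 2 = 0
Fixed-point form: x = (x² + 2)/(2x)
x₀ = 1.35

x_1 = g(1.350000) = 1.415741
x_2 = g(1.415741) = 1.414214
x_3 = g(1.414214) = 1.414214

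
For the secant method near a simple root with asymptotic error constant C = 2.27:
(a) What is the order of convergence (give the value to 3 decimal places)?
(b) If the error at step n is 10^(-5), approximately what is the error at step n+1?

(a) Secant method has superlinear convergence with order φ = (1+√5)/2 ≈ 1.618.
    This means |e_{n+1}| ≈ C|e_n|^1.618.

(b) With |e_n| = 10^(-5) and C = 2.27:
    |e_{n+1}| ≈ 2.27 × (10^(-5))^1.618 = 2.27 × 10^(-8.09)

(a) ≈ 1.618 (golden ratio); (b) |e_{n+1}| ≈ 1.844e-08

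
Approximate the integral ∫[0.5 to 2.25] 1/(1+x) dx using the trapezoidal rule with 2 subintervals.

f(x) = 1/(1+x)
a = 0.5, b = 2.25, n = 2
h = (b - a)/n = 0.875000

Trapezoidal rule: (h/2)[f(x₀) + 2f(x₁) + 2f(x₂) + ... + f(xₙ)]

x_0 = 0.5000, f(x_0) = 0.666667, coefficient = 1
x_1 = 1.3750, f(x_1) = 0.421053, coefficient = 2
x_2 = 2.2500, f(x_2) = 0.307692, coefficient = 1

I ≈ (0.875000/2) × 1.816464 = 0.794703
Exact value: 0.773190
Error: 0.021513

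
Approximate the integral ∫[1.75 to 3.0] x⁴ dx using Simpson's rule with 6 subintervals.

f(x) = x⁴
a = 1.75, b = 3.0, n = 6
h = (b - a)/n = 0.208333

Simpson's rule: (h/3)[f(x₀) + 4f(x₁) + 2f(x₂) + ... + f(xₙ)]

x_0 = 1.7500, f(x_0) = 9.378906, coefficient = 1
x_1 = 1.9583, f(x_1) = 14.707758, coefficient = 4
x_2 = 2.1667, f(x_2) = 22.037809, coefficient = 2
x_3 = 2.3750, f(x_3) = 31.816650, coefficient = 4
x_4 = 2.5833, f(x_4) = 44.537085, coefficient = 2
x_5 = 2.7917, f(x_5) = 60.737127, coefficient = 4
x_6 = 3.0000, f(x_6) = 81.000000, coefficient = 1

I ≈ (0.208333/3) × 652.574834 = 45.317697
Exact value: 45.317383
Error: 0.000314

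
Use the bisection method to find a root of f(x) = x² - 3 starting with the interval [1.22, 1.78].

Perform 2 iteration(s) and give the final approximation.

f(x) = x² - 3
Initial interval: [1.22, 1.78]

Iteration 1:
  c_1 = (1.220000 + 1.780000)/2 = 1.500000
  f(c_1) = f(1.500000) = -0.750000
  f(a) × f(c) ≥ 0, new interval: [1.500000, 1.780000]
Iteration 2:
  c_2 = (1.500000 + 1.780000)/2 = 1.640000
  f(c_2) = f(1.640000) = -0.310400
  f(a) × f(c) ≥ 0, new interval: [1.640000, 1.780000]

After 2 iteration(s), the approximation is c_2 = 1.640000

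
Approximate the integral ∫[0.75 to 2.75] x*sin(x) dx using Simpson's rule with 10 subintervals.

f(x) = x*sin(x)
a = 0.75, b = 2.75, n = 10
h = (b - a)/n = 0.200000

Simpson's rule: (h/3)[f(x₀) + 4f(x₁) + 2f(x₂) + ... + f(xₙ)]

x_0 = 0.7500, f(x_0) = 0.511229, coefficient = 1
x_1 = 0.9500, f(x_1) = 0.772745, coefficient = 4
x_2 = 1.1500, f(x_2) = 1.049679, coefficient = 2
x_3 = 1.3500, f(x_3) = 1.317227, coefficient = 4
x_4 = 1.5500, f(x_4) = 1.549665, coefficient = 2
x_5 = 1.7500, f(x_5) = 1.721975, coefficient = 4
x_6 = 1.9500, f(x_6) = 1.811471, coefficient = 2
x_7 = 2.1500, f(x_7) = 1.799332, coefficient = 4
x_8 = 2.3500, f(x_8) = 1.671962, coefficient = 2
x_9 = 2.5500, f(x_9) = 1.422093, coefficient = 4
x_10 = 2.7500, f(x_10) = 1.049568, coefficient = 1

I ≈ (0.200000/3) × 41.859841 = 2.790656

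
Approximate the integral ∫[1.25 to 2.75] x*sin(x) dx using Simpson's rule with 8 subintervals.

f(x) = x*sin(x)
a = 1.25, b = 2.75, n = 8
h = (b - a)/n = 0.187500

Simpson's rule: (h/3)[f(x₀) + 4f(x₁) + 2f(x₂) + ... + f(xₙ)]

x_0 = 1.2500, f(x_0) = 1.186231, coefficient = 1
x_1 = 1.4375, f(x_1) = 1.424748, coefficient = 4
x_2 = 1.6250, f(x_2) = 1.622613, coefficient = 2
x_3 = 1.8125, f(x_3) = 1.759814, coefficient = 4
x_4 = 2.0000, f(x_4) = 1.818595, coefficient = 2
x_5 = 2.1875, f(x_5) = 1.784539, coefficient = 4
x_6 = 2.3750, f(x_6) = 1.647502, coefficient = 2
x_7 = 2.5625, f(x_7) = 1.402366, coefficient = 4
x_8 = 2.7500, f(x_8) = 1.049568, coefficient = 1

I ≈ (0.187500/3) × 37.899086 = 2.368693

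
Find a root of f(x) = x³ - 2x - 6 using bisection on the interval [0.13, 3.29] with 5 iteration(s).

f(x) = x³ - 2x - 6
Initial interval: [0.13, 3.29]

Iteration 1:
  c_1 = (0.130000 + 3.290000)/2 = 1.710000
  f(c_1) = f(1.710000) = -4.419789
  f(a) × f(c) ≥ 0, new interval: [1.710000, 3.290000]
Iteration 2:
  c_2 = (1.710000 + 3.290000)/2 = 2.500000
  f(c_2) = f(2.500000) = 4.625000
  f(a) × f(c) < 0, new interval: [1.710000, 2.500000]
Iteration 3:
  c_3 = (1.710000 + 2.500000)/2 = 2.105000
  f(c_3) = f(2.105000) = -0.882692
  f(a) × f(c) ≥ 0, new interval: [2.105000, 2.500000]
Iteration 4:
  c_4 = (2.105000 + 2.500000)/2 = 2.302500
  f(c_4) = f(2.302500) = 1.601718
  f(a) × f(c) < 0, new interval: [2.105000, 2.302500]
Iteration 5:
  c_5 = (2.105000 + 2.302500)/2 = 2.203750
  f(c_5) = f(2.203750) = 0.295043
  f(a) × f(c) < 0, new interval: [2.105000, 2.203750]

After 5 iteration(s), the approximation is c_5 = 2.203750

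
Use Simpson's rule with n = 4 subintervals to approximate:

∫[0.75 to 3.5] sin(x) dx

f(x) = sin(x)
a = 0.75, b = 3.5, n = 4
h = (b - a)/n = 0.687500

Simpson's rule: (h/3)[f(x₀) + 4f(x₁) + 2f(x₂) + ... + f(xₙ)]

x_0 = 0.7500, f(x_0) = 0.681639, coefficient = 1
x_1 = 1.4375, f(x_1) = 0.991129, coefficient = 4
x_2 = 2.1250, f(x_2) = 0.850320, coefficient = 2
x_3 = 2.8125, f(x_3) = 0.323185, coefficient = 4
x_4 = 3.5000, f(x_4) = -0.350783, coefficient = 1

I ≈ (0.687500/3) × 7.288750 = 1.670339
Exact value: 1.668146
Error: 0.002193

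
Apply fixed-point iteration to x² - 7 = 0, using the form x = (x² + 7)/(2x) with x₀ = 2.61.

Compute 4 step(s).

Equation: x² - 7 = 0
Fixed-point form: x = (x² + 7)/(2x)
x₀ = 2.61

x_1 = g(2.610000) = 2.645996
x_2 = g(2.645996) = 2.645751
x_3 = g(2.645751) = 2.645751
x_4 = g(2.645751) = 2.645751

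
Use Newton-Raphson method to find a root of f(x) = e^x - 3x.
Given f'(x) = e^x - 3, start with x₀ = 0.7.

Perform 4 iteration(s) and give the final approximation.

f(x) = e^x - 3x
f'(x) = e^x - 3
x₀ = 0.7

Newton-Raphson formula: x_{n+1} = x_n - f(x_n)/f'(x_n)

Iteration 1:
  f(0.700000) = -0.086247
  f'(0.700000) = -0.986247
  x_1 = 0.700000 - (-0.086247)/(-0.986247) = 0.612550
Iteration 2:
  f(0.612550) = 0.007480
  f'(0.612550) = -1.154869
  x_2 = 0.612550 - 0.007480/(-1.154869) = 0.619027
Iteration 3:
  f(0.619027) = 0.000039
  f'(0.619027) = -1.142879
  x_3 = 0.619027 - 0.000039/(-1.142879) = 0.619061
Iteration 4:
  f(0.619061) = 0.000000
  f'(0.619061) = -1.142816
  x_4 = 0.619061 - 0.000000/(-1.142816) = 0.619061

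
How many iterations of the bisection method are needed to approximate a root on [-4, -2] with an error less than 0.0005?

We need (b-a)/2^n ≤ 0.0005
(-2 - (-4))/2^n ≤ 0.0005
2/2^n ≤ 0.0005
2^n ≥ 4000
n ≥ log₂(4000) = 11.97
n ≥ 12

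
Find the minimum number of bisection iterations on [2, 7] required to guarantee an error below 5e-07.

We need (b-a)/2^n ≤ 5e-07
(7 - 2)/2^n ≤ 5e-07
5/2^n ≤ 5e-07
2^n ≥ 10000000
n ≥ log₂(10000000) = 23.25
n ≥ 24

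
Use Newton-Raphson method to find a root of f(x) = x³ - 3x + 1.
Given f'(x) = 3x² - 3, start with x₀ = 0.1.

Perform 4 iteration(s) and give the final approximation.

f(x) = x³ - 3x + 1
f'(x) = 3x² - 3
x₀ = 0.1

Newton-Raphson formula: x_{n+1} = x_n - f(x_n)/f'(x_n)

Iteration 1:
  f(0.100000) = 0.701000
  f'(0.100000) = -2.970000
  x_1 = 0.100000 - 0.701000/(-2.970000) = 0.336027
Iteration 2:
  f(0.336027) = 0.029861
  f'(0.336027) = -2.661258
  x_2 = 0.336027 - 0.029861/(-2.661258) = 0.347248
Iteration 3:
  f(0.347248) = 0.000128
  f'(0.347248) = -2.638257
  x_3 = 0.347248 - 0.000128/(-2.638257) = 0.347296
Iteration 4:
  f(0.347296) = 0.000000
  f'(0.347296) = -2.638156
  x_4 = 0.347296 - 0.000000/(-2.638156) = 0.347296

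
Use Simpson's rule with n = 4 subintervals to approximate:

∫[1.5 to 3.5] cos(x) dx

f(x) = cos(x)
a = 1.5, b = 3.5, n = 4
h = (b - a)/n = 0.500000

Simpson's rule: (h/3)[f(x₀) + 4f(x₁) + 2f(x₂) + ... + f(xₙ)]

x_0 = 1.5000, f(x_0) = 0.070737, coefficient = 1
x_1 = 2.0000, f(x_1) = -0.416147, coefficient = 4
x_2 = 2.5000, f(x_2) = -0.801144, coefficient = 2
x_3 = 3.0000, f(x_3) = -0.989992, coefficient = 4
x_4 = 3.5000, f(x_4) = -0.936457, coefficient = 1

I ≈ (0.500000/3) × -8.092564 = -1.348761
Exact value: -1.348278
Error: 0.000482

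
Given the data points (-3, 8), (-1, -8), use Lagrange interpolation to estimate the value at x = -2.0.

Lagrange interpolation formula:
P(x) = Σ yᵢ × Lᵢ(x)
where Lᵢ(x) = Π_{j≠i} (x - xⱼ)/(xᵢ - xⱼ)

L_0(-2.0) = (-2.0 - (-1))/(-3 - (-1)) = 0.500000
L_1(-2.0) = (-2.0 - (-3))/(-1 - (-3)) = 0.500000

P(-2.0) = 8×L_0(-2.0) + (-8)×L_1(-2.0)
P(-2.0) = 0.000000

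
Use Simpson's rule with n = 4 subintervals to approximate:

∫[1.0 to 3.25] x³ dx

f(x) = x³
a = 1.0, b = 3.25, n = 4
h = (b - a)/n = 0.562500

Simpson's rule: (h/3)[f(x₀) + 4f(x₁) + 2f(x₂) + ... + f(xₙ)]

x_0 = 1.0000, f(x_0) = 1.000000, coefficient = 1
x_1 = 1.5625, f(x_1) = 3.814697, coefficient = 4
x_2 = 2.1250, f(x_2) = 9.595703, coefficient = 2
x_3 = 2.6875, f(x_3) = 19.410889, coefficient = 4
x_4 = 3.2500, f(x_4) = 34.328125, coefficient = 1

I ≈ (0.562500/3) × 147.421875 = 27.641602
Exact value: 27.641602
Error: 0.000000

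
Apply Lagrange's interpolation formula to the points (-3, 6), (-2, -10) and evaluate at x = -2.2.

Lagrange interpolation formula:
P(x) = Σ yᵢ × Lᵢ(x)
where Lᵢ(x) = Π_{j≠i} (x - xⱼ)/(xᵢ - xⱼ)

L_0(-2.2) = (-2.2 - (-2))/(-3 - (-2)) = 0.200000
L_1(-2.2) = (-2.2 - (-3))/(-2 - (-3)) = 0.800000

P(-2.2) = 6×L_0(-2.2) + (-10)×L_1(-2.2)
P(-2.2) = -6.800000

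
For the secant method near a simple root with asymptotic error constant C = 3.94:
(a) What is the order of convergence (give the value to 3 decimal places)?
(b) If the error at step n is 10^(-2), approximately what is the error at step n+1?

(a) Secant method has superlinear convergence with order φ = (1+√5)/2 ≈ 1.618.
    This means |e_{n+1}| ≈ C|e_n|^1.618.

(b) With |e_n| = 10^(-2) and C = 3.94:
    |e_{n+1}| ≈ 3.94 × (10^(-2))^1.618 = 3.94 × 10^(-3.24)

(a) ≈ 1.618 (golden ratio); (b) |e_{n+1}| ≈ 2.288e-03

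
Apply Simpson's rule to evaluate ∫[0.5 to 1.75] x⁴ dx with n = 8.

f(x) = x⁴
a = 0.5, b = 1.75, n = 8
h = (b - a)/n = 0.156250

Simpson's rule: (h/3)[f(x₀) + 4f(x₁) + 2f(x₂) + ... + f(xₙ)]

x_0 = 0.5000, f(x_0) = 0.062500, coefficient = 1
x_1 = 0.6562, f(x_1) = 0.185472, coefficient = 4
x_2 = 0.8125, f(x_2) = 0.435806, coefficient = 2
x_3 = 0.9688, f(x_3) = 0.880738, coefficient = 4
x_4 = 1.1250, f(x_4) = 1.601807, coefficient = 2
x_5 = 1.2812, f(x_5) = 2.694856, coefficient = 4
x_6 = 1.4375, f(x_6) = 4.270035, coefficient = 2
x_7 = 1.5938, f(x_7) = 6.451798, coefficient = 4
x_8 = 1.7500, f(x_8) = 9.378906, coefficient = 1

I ≈ (0.156250/3) × 62.908157 = 3.276467
Exact value: 3.276367
Error: 0.000099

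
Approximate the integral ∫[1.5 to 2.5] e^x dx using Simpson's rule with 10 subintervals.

f(x) = e^x
a = 1.5, b = 2.5, n = 10
h = (b - a)/n = 0.100000

Simpson's rule: (h/3)[f(x₀) + 4f(x₁) + 2f(x₂) + ... + f(xₙ)]

x_0 = 1.5000, f(x_0) = 4.481689, coefficient = 1
x_1 = 1.6000, f(x_1) = 4.953032, coefficient = 4
x_2 = 1.7000, f(x_2) = 5.473947, coefficient = 2
x_3 = 1.8000, f(x_3) = 6.049647, coefficient = 4
x_4 = 1.9000, f(x_4) = 6.685894, coefficient = 2
x_5 = 2.0000, f(x_5) = 7.389056, coefficient = 4
x_6 = 2.1000, f(x_6) = 8.166170, coefficient = 2
x_7 = 2.2000, f(x_7) = 9.025013, coefficient = 4
x_8 = 2.3000, f(x_8) = 9.974182, coefficient = 2
x_9 = 2.4000, f(x_9) = 11.023176, coefficient = 4
x_10 = 2.5000, f(x_10) = 12.182494, coefficient = 1

I ≈ (0.100000/3) × 231.024275 = 7.700809
Exact value: 7.700805
Error: 0.000004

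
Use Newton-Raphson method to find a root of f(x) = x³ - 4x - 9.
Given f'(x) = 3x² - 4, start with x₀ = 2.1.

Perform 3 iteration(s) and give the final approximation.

f(x) = x³ - 4x - 9
f'(x) = 3x² - 4
x₀ = 2.1

Newton-Raphson formula: x_{n+1} = x_n - f(x_n)/f'(x_n)

Iteration 1:
  f(2.100000) = -8.139000
  f'(2.100000) = 9.230000
  x_1 = 2.100000 - (-8.139000)/9.230000 = 2.981798
Iteration 2:
  f(2.981798) = 5.584341
  f'(2.981798) = 22.673367
  x_2 = 2.981798 - 5.584341/22.673367 = 2.735503
Iteration 3:
  f(2.735503) = 0.527699
  f'(2.735503) = 18.448935
  x_3 = 2.735503 - 0.527699/18.448935 = 2.706900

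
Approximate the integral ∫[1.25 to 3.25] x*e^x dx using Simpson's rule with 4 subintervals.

f(x) = x*e^x
a = 1.25, b = 3.25, n = 4
h = (b - a)/n = 0.500000

Simpson's rule: (h/3)[f(x₀) + 4f(x₁) + 2f(x₂) + ... + f(xₙ)]

x_0 = 1.2500, f(x_0) = 4.362929, coefficient = 1
x_1 = 1.7500, f(x_1) = 10.070555, coefficient = 4
x_2 = 2.2500, f(x_2) = 21.347406, coefficient = 2
x_3 = 2.7500, f(x_3) = 43.017238, coefficient = 4
x_4 = 3.2500, f(x_4) = 83.818605, coefficient = 1

I ≈ (0.500000/3) × 343.227514 = 57.204586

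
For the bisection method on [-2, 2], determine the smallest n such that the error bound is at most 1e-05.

We need (b-a)/2^n ≤ 1e-05
(2 - (-2))/2^n ≤ 1e-05
4/2^n ≤ 1e-05
2^n ≥ 400000
n ≥ log₂(400000) = 18.61
n ≥ 19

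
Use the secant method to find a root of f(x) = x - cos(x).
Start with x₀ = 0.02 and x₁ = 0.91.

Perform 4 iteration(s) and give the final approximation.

f(x) = x - cos(x)
x₀ = 0.02, x₁ = 0.91

Secant formula: x_{n+1} = x_n - f(x_n)(x_n - x_{n-1})/(f(x_n) - f(x_{n-1}))

Iteration 1:
  f(0.020000) = -0.979800
  f(0.910000) = 0.296254
  x_2 = 0.910000 - 0.296254×(0.910000 - 0.020000)/(0.296254 - (-0.979800))
       = 0.703374
Iteration 2:
  f(0.910000) = 0.296254
  f(0.703374) = -0.059291
  x_3 = 0.703374 - (-0.059291)×(0.703374 - 0.910000)/(-0.059291 - 0.296254)
       = 0.737831
Iteration 3:
  f(0.703374) = -0.059291
  f(0.737831) = -0.002099
  x_4 = 0.737831 - (-0.002099)×(0.737831 - 0.703374)/(-0.002099 - (-0.059291))
       = 0.739095
Iteration 4:
  f(0.737831) = -0.002099
  f(0.739095) = 0.000017
  x_5 = 0.739095 - 0.000017×(0.739095 - 0.737831)/(0.000017 - (-0.002099))
       = 0.739085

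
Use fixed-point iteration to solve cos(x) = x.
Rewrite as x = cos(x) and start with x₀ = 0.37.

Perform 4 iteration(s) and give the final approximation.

Equation: cos(x) = x
Fixed-point form: x = cos(x)
x₀ = 0.37

x_1 = g(0.370000) = 0.932327
x_2 = g(0.932327) = 0.595967
x_3 = g(0.595967) = 0.827606
x_4 = g(0.827606) = 0.676640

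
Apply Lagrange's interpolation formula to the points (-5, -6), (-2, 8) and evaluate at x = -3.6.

Lagrange interpolation formula:
P(x) = Σ yᵢ × Lᵢ(x)
where Lᵢ(x) = Π_{j≠i} (x - xⱼ)/(xᵢ - xⱼ)

L_0(-3.6) = (-3.6 - (-2))/(-5 - (-2)) = 0.533333
L_1(-3.6) = (-3.6 - (-5))/(-2 - (-5)) = 0.466667

P(-3.6) = (-6)×L_0(-3.6) + 8×L_1(-3.6)
P(-3.6) = 0.533333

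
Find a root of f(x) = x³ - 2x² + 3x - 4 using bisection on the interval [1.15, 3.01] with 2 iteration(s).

f(x) = x³ - 2x² + 3x - 4
Initial interval: [1.15, 3.01]

Iteration 1:
  c_1 = (1.150000 + 3.010000)/2 = 2.080000
  f(c_1) = f(2.080000) = 2.586112
  f(a) × f(c) < 0, new interval: [1.150000, 2.080000]
Iteration 2:
  c_2 = (1.150000 + 2.080000)/2 = 1.615000
  f(c_2) = f(1.615000) = -0.159167
  f(a) × f(c) ≥ 0, new interval: [1.615000, 2.080000]

After 2 iteration(s), the approximation is c_2 = 1.615000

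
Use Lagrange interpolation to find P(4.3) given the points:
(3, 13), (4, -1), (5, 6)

Lagrange interpolation formula:
P(x) = Σ yᵢ × Lᵢ(x)
where Lᵢ(x) = Π_{j≠i} (x - xⱼ)/(xᵢ - xⱼ)

L_0(4.3) = (4.3 - 4)/(3 - 4) × (4.3 - 5)/(3 - 5) = -0.105000
L_1(4.3) = (4.3 - 3)/(4 - 3) × (4.3 - 5)/(4 - 5) = 0.910000
L_2(4.3) = (4.3 - 3)/(5 - 3) × (4.3 - 4)/(5 - 4) = 0.195000

P(4.3) = 13×L_0(4.3) + (-1)×L_1(4.3) + 6×L_2(4.3)
P(4.3) = -1.105000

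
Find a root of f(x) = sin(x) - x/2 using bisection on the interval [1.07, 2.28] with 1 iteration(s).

f(x) = sin(x) - x/2
Initial interval: [1.07, 2.28]

Iteration 1:
  c_1 = (1.070000 + 2.280000)/2 = 1.675000
  f(c_1) = f(1.675000) = 0.157076
  f(a) × f(c) ≥ 0, new interval: [1.675000, 2.280000]

After 1 iteration(s), the approximation is c_1 = 1.675000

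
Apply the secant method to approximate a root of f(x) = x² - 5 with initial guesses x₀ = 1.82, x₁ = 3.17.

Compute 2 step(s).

f(x) = x² - 5
x₀ = 1.82, x₁ = 3.17

Secant formula: x_{n+1} = x_n - f(x_n)(x_n - x_{n-1})/(f(x_n) - f(x_{n-1}))

Iteration 1:
  f(1.820000) = -1.687600
  f(3.170000) = 5.048900
  x_2 = 3.170000 - 5.048900×(3.170000 - 1.820000)/(5.048900 - (-1.687600))
       = 2.158196
Iteration 2:
  f(3.170000) = 5.048900
  f(2.158196) = -0.342188
  x_3 = 2.158196 - (-0.342188)×(2.158196 - 3.170000)/(-0.342188 - 5.048900)
       = 2.222419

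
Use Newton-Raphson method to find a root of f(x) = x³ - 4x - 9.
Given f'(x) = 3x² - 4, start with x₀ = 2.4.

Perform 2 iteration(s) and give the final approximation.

f(x) = x³ - 4x - 9
f'(x) = 3x² - 4
x₀ = 2.4

Newton-Raphson formula: x_{n+1} = x_n - f(x_n)/f'(x_n)

Iteration 1:
  f(2.400000) = -4.776000
  f'(2.400000) = 13.280000
  x_1 = 2.400000 - (-4.776000)/13.280000 = 2.759639
Iteration 2:
  f(2.759639) = 0.977763
  f'(2.759639) = 18.846815
  x_2 = 2.759639 - 0.977763/18.846815 = 2.707759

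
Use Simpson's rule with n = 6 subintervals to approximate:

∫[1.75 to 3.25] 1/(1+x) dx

f(x) = 1/(1+x)
a = 1.75, b = 3.25, n = 6
h = (b - a)/n = 0.250000

Simpson's rule: (h/3)[f(x₀) + 4f(x₁) + 2f(x₂) + ... + f(xₙ)]

x_0 = 1.7500, f(x_0) = 0.363636, coefficient = 1
x_1 = 2.0000, f(x_1) = 0.333333, coefficient = 4
x_2 = 2.2500, f(x_2) = 0.307692, coefficient = 2
x_3 = 2.5000, f(x_3) = 0.285714, coefficient = 4
x_4 = 2.7500, f(x_4) = 0.266667, coefficient = 2
x_5 = 3.0000, f(x_5) = 0.250000, coefficient = 4
x_6 = 3.2500, f(x_6) = 0.235294, coefficient = 1

I ≈ (0.250000/3) × 5.223839 = 0.435320
Exact value: 0.435318
Error: 0.000002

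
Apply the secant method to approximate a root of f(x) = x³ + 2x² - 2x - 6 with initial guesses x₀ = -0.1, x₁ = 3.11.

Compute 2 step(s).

f(x) = x³ + 2x² - 2x - 6
x₀ = -0.1, x₁ = 3.11

Secant formula: x_{n+1} = x_n - f(x_n)(x_n - x_{n-1})/(f(x_n) - f(x_{n-1}))

Iteration 1:
  f(-0.100000) = -5.781000
  f(3.110000) = 37.204431
  x_2 = 3.110000 - 37.204431×(3.110000 - (-0.100000))/(37.204431 - (-5.781000))
       = 0.331705
Iteration 2:
  f(3.110000) = 37.204431
  f(0.331705) = -6.406857
  x_3 = 0.331705 - (-6.406857)×(0.331705 - 3.110000)/(-6.406857 - 37.204431)
       = 0.739859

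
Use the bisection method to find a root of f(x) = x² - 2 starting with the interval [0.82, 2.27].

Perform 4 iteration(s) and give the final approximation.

f(x) = x² - 2
Initial interval: [0.82, 2.27]

Iteration 1:
  c_1 = (0.820000 + 2.270000)/2 = 1.545000
  f(c_1) = f(1.545000) = 0.387025
  f(a) × f(c) < 0, new interval: [0.820000, 1.545000]
Iteration 2:
  c_2 = (0.820000 + 1.545000)/2 = 1.182500
  f(c_2) = f(1.182500) = -0.601694
  f(a) × f(c) ≥ 0, new interval: [1.182500, 1.545000]
Iteration 3:
  c_3 = (1.182500 + 1.545000)/2 = 1.363750
  f(c_3) = f(1.363750) = -0.140186
  f(a) × f(c) ≥ 0, new interval: [1.363750, 1.545000]
Iteration 4:
  c_4 = (1.363750 + 1.545000)/2 = 1.454375
  f(c_4) = f(1.454375) = 0.115207
  f(a) × f(c) < 0, new interval: [1.363750, 1.454375]

After 4 iteration(s), the approximation is c_4 = 1.454375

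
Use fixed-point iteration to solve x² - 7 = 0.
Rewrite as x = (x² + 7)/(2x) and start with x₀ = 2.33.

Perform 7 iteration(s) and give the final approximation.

Equation: x² - 7 = 0
Fixed-point form: x = (x² + 7)/(2x)
x₀ = 2.33

x_1 = g(2.330000) = 2.667146
x_2 = g(2.667146) = 2.645837
x_3 = g(2.645837) = 2.645751
x_4 = g(2.645751) = 2.645751
x_5 = g(2.645751) = 2.645751
x_6 = g(2.645751) = 2.645751
x_7 = g(2.645751) = 2.645751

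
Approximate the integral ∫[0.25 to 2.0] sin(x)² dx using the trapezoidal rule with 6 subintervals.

f(x) = sin(x)²
a = 0.25, b = 2.0, n = 6
h = (b - a)/n = 0.291667

Trapezoidal rule: (h/2)[f(x₀) + 2f(x₁) + 2f(x₂) + ... + f(xₙ)]

x_0 = 0.2500, f(x_0) = 0.061209, coefficient = 1
x_1 = 0.5417, f(x_1) = 0.265807, coefficient = 2
x_2 = 0.8333, f(x_2) = 0.547862, coefficient = 2
x_3 = 1.1250, f(x_3) = 0.814087, coefficient = 2
x_4 = 1.4167, f(x_4) = 0.976432, coefficient = 2
x_5 = 1.7083, f(x_5) = 0.981203, coefficient = 2
x_6 = 2.0000, f(x_6) = 0.826822, coefficient = 1

I ≈ (0.291667/2) × 8.058810 = 1.175243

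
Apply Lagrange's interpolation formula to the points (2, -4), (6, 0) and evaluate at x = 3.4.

Lagrange interpolation formula:
P(x) = Σ yᵢ × Lᵢ(x)
where Lᵢ(x) = Π_{j≠i} (x - xⱼ)/(xᵢ - xⱼ)

L_0(3.4) = (3.4 - 6)/(2 - 6) = 0.650000
L_1(3.4) = (3.4 - 2)/(6 - 2) = 0.350000

P(3.4) = (-4)×L_0(3.4) + 0×L_1(3.4)
P(3.4) = -2.600000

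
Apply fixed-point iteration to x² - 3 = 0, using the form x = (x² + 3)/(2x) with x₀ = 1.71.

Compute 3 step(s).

Equation: x² - 3 = 0
Fixed-point form: x = (x² + 3)/(2x)
x₀ = 1.71

x_1 = g(1.710000) = 1.732193
x_2 = g(1.732193) = 1.732051
x_3 = g(1.732051) = 1.732051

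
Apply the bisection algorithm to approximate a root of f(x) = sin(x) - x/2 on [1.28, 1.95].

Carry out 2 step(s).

f(x) = sin(x) - x/2
Initial interval: [1.28, 1.95]

Iteration 1:
  c_1 = (1.280000 + 1.950000)/2 = 1.615000
  f(c_1) = f(1.615000) = 0.191523
  f(a) × f(c) ≥ 0, new interval: [1.615000, 1.950000]
Iteration 2:
  c_2 = (1.615000 + 1.950000)/2 = 1.782500
  f(c_2) = f(1.782500) = 0.086424
  f(a) × f(c) ≥ 0, new interval: [1.782500, 1.950000]

After 2 iteration(s), the approximation is c_2 = 1.782500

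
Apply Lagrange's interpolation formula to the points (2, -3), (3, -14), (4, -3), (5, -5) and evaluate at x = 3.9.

Lagrange interpolation formula:
P(x) = Σ yᵢ × Lᵢ(x)
where Lᵢ(x) = Π_{j≠i} (x - xⱼ)/(xᵢ - xⱼ)

L_0(3.9) = (3.9 - 3)/(2 - 3) × (3.9 - 4)/(2 - 4) × (3.9 - 5)/(2 - 5) = -0.016500
L_1(3.9) = (3.9 - 2)/(3 - 2) × (3.9 - 4)/(3 - 4) × (3.9 - 5)/(3 - 5) = 0.104500
L_2(3.9) = (3.9 - 2)/(4 - 2) × (3.9 - 3)/(4 - 3) × (3.9 - 5)/(4 - 5) = 0.940500
L_3(3.9) = (3.9 - 2)/(5 - 2) × (3.9 - 3)/(5 - 3) × (3.9 - 4)/(5 - 4) = -0.028500

P(3.9) = (-3)×L_0(3.9) + (-14)×L_1(3.9) + (-3)×L_2(3.9) + (-5)×L_3(3.9)
P(3.9) = -4.092500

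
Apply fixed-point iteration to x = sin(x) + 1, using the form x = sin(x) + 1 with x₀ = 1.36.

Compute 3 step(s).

Equation: x = sin(x) + 1
Fixed-point form: x = sin(x) + 1
x₀ = 1.36

x_1 = g(1.360000) = 1.977865
x_2 = g(1.977865) = 1.918285
x_3 = g(1.918285) = 1.940231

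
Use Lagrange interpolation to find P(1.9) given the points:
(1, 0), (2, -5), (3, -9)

Lagrange interpolation formula:
P(x) = Σ yᵢ × Lᵢ(x)
where Lᵢ(x) = Π_{j≠i} (x - xⱼ)/(xᵢ - xⱼ)

L_0(1.9) = (1.9 - 2)/(1 - 2) × (1.9 - 3)/(1 - 3) = 0.055000
L_1(1.9) = (1.9 - 1)/(2 - 1) × (1.9 - 3)/(2 - 3) = 0.990000
L_2(1.9) = (1.9 - 1)/(3 - 1) × (1.9 - 2)/(3 - 2) = -0.045000

P(1.9) = 0×L_0(1.9) + (-5)×L_1(1.9) + (-9)×L_2(1.9)
P(1.9) = -4.545000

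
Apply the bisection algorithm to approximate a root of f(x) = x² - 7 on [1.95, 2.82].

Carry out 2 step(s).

f(x) = x² - 7
Initial interval: [1.95, 2.82]

Iteration 1:
  c_1 = (1.950000 + 2.820000)/2 = 2.385000
  f(c_1) = f(2.385000) = -1.311775
  f(a) × f(c) ≥ 0, new interval: [2.385000, 2.820000]
Iteration 2:
  c_2 = (2.385000 + 2.820000)/2 = 2.602500
  f(c_2) = f(2.602500) = -0.226994
  f(a) × f(c) ≥ 0, new interval: [2.602500, 2.820000]

After 2 iteration(s), the approximation is c_2 = 2.602500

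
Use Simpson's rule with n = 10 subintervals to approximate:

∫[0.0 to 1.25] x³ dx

f(x) = x³
a = 0.0, b = 1.25, n = 10
h = (b - a)/n = 0.125000

Simpson's rule: (h/3)[f(x₀) + 4f(x₁) + 2f(x₂) + ... + f(xₙ)]

x_0 = 0.0000, f(x_0) = 0.000000, coefficient = 1
x_1 = 0.1250, f(x_1) = 0.001953, coefficient = 4
x_2 = 0.2500, f(x_2) = 0.015625, coefficient = 2
x_3 = 0.3750, f(x_3) = 0.052734, coefficient = 4
x_4 = 0.5000, f(x_4) = 0.125000, coefficient = 2
x_5 = 0.6250, f(x_5) = 0.244141, coefficient = 4
x_6 = 0.7500, f(x_6) = 0.421875, coefficient = 2
x_7 = 0.8750, f(x_7) = 0.669922, coefficient = 4
x_8 = 1.0000, f(x_8) = 1.000000, coefficient = 2
x_9 = 1.1250, f(x_9) = 1.423828, coefficient = 4
x_10 = 1.2500, f(x_10) = 1.953125, coefficient = 1

I ≈ (0.125000/3) × 14.648438 = 0.610352
Exact value: 0.610352
Error: 0.000000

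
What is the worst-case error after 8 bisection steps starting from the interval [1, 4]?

Bisection error bound: |error| ≤ (b-a)/2^n
|error| ≤ (4 - 1)/2^8 = 3/2^8
|error| ≤ 0.0117187500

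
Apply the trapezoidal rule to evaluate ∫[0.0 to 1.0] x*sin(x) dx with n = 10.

f(x) = x*sin(x)
a = 0.0, b = 1.0, n = 10
h = (b - a)/n = 0.100000

Trapezoidal rule: (h/2)[f(x₀) + 2f(x₁) + 2f(x₂) + ... + f(xₙ)]

x_0 = 0.0000, f(x_0) = 0.000000, coefficient = 1
x_1 = 0.1000, f(x_1) = 0.009983, coefficient = 2
x_2 = 0.2000, f(x_2) = 0.039734, coefficient = 2
x_3 = 0.3000, f(x_3) = 0.088656, coefficient = 2
x_4 = 0.4000, f(x_4) = 0.155767, coefficient = 2
x_5 = 0.5000, f(x_5) = 0.239713, coefficient = 2
x_6 = 0.6000, f(x_6) = 0.338785, coefficient = 2
x_7 = 0.7000, f(x_7) = 0.450952, coefficient = 2
x_8 = 0.8000, f(x_8) = 0.573885, coefficient = 2
x_9 = 0.9000, f(x_9) = 0.704994, coefficient = 2
x_10 = 1.0000, f(x_10) = 0.841471, coefficient = 1

I ≈ (0.100000/2) × 6.046412 = 0.302321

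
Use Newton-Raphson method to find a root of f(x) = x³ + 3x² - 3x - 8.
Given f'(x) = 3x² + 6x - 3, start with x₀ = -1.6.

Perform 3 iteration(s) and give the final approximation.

f(x) = x³ + 3x² - 3x - 8
f'(x) = 3x² + 6x - 3
x₀ = -1.6

Newton-Raphson formula: x_{n+1} = x_n - f(x_n)/f'(x_n)

Iteration 1:
  f(-1.600000) = 0.384000
  f'(-1.600000) = -4.920000
  x_1 = -1.600000 - 0.384000/(-4.920000) = -1.521951
Iteration 2:
  f(-1.521951) = -0.010489
  f'(-1.521951) = -5.182701
  x_2 = -1.521951 - (-0.010489)/(-5.182701) = -1.523975
Iteration 3:
  f(-1.523975) = -0.000006
  f'(-1.523975) = -5.176350
  x_3 = -1.523975 - (-0.000006)/(-5.176350) = -1.523976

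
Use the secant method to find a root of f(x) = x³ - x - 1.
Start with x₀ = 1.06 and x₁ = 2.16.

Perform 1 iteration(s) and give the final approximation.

f(x) = x³ - x - 1
x₀ = 1.06, x₁ = 2.16

Secant formula: x_{n+1} = x_n - f(x_n)(x_n - x_{n-1})/(f(x_n) - f(x_{n-1}))

Iteration 1:
  f(1.060000) = -0.868984
  f(2.160000) = 6.917696
  x_2 = 2.160000 - 6.917696×(2.160000 - 1.060000)/(6.917696 - (-0.868984))
       = 1.182759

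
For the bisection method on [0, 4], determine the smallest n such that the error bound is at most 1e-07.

We need (b-a)/2^n ≤ 1e-07
(4 - 0)/2^n ≤ 1e-07
4/2^n ≤ 1e-07
2^n ≥ 40000000
n ≥ log₂(40000000) = 25.25
n ≥ 26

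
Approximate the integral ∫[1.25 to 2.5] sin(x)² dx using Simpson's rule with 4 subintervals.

f(x) = sin(x)²
a = 1.25, b = 2.5, n = 4
h = (b - a)/n = 0.312500

Simpson's rule: (h/3)[f(x₀) + 4f(x₁) + 2f(x₂) + ... + f(xₙ)]

x_0 = 1.2500, f(x_0) = 0.900572, coefficient = 1
x_1 = 1.5625, f(x_1) = 0.999931, coefficient = 4
x_2 = 1.8750, f(x_2) = 0.910280, coefficient = 2
x_3 = 2.1875, f(x_3) = 0.665512, coefficient = 4
x_4 = 2.5000, f(x_4) = 0.358169, coefficient = 1

I ≈ (0.312500/3) × 9.741074 = 1.014695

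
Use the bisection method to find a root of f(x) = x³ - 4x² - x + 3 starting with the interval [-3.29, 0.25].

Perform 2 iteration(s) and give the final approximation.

f(x) = x³ - 4x² - x + 3
Initial interval: [-3.29, 0.25]

Iteration 1:
  c_1 = (-3.290000 + 0.250000)/2 = -1.520000
  f(c_1) = f(-1.520000) = -8.233408
  f(a) × f(c) ≥ 0, new interval: [-1.520000, 0.250000]
Iteration 2:
  c_2 = (-1.520000 + 0.250000)/2 = -0.635000
  f(c_2) = f(-0.635000) = 1.766052
  f(a) × f(c) < 0, new interval: [-1.520000, -0.635000]

After 2 iteration(s), the approximation is c_2 = -0.635000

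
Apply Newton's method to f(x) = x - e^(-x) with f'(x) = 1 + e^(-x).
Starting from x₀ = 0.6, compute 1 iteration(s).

f(x) = x - e^(-x)
f'(x) = 1 + e^(-x)
x₀ = 0.6

Newton-Raphson formula: x_{n+1} = x_n - f(x_n)/f'(x_n)

Iteration 1:
  f(0.600000) = 0.051188
  f'(0.600000) = 1.548812
  x_1 = 0.600000 - 0.051188/1.548812 = 0.566950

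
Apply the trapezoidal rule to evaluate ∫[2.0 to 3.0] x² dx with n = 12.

f(x) = x²
a = 2.0, b = 3.0, n = 12
h = (b - a)/n = 0.083333

Trapezoidal rule: (h/2)[f(x₀) + 2f(x₁) + 2f(x₂) + ... + f(xₙ)]

x_0 = 2.0000, f(x_0) = 4.000000, coefficient = 1
x_1 = 2.0833, f(x_1) = 4.340278, coefficient = 2
x_2 = 2.1667, f(x_2) = 4.694444, coefficient = 2
x_3 = 2.2500, f(x_3) = 5.062500, coefficient = 2
x_4 = 2.3333, f(x_4) = 5.444444, coefficient = 2
x_5 = 2.4167, f(x_5) = 5.840278, coefficient = 2
x_6 = 2.5000, f(x_6) = 6.250000, coefficient = 2
x_7 = 2.5833, f(x_7) = 6.673611, coefficient = 2
x_8 = 2.6667, f(x_8) = 7.111111, coefficient = 2
x_9 = 2.7500, f(x_9) = 7.562500, coefficient = 2
x_10 = 2.8333, f(x_10) = 8.027778, coefficient = 2
x_11 = 2.9167, f(x_11) = 8.506944, coefficient = 2
x_12 = 3.0000, f(x_12) = 9.000000, coefficient = 1

I ≈ (0.083333/2) × 152.027778 = 6.334491
Exact value: 6.333333
Error: 0.001157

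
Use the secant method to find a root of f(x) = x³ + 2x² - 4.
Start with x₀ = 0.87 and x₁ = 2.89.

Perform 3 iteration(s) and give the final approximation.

f(x) = x³ + 2x² - 4
x₀ = 0.87, x₁ = 2.89

Secant formula: x_{n+1} = x_n - f(x_n)(x_n - x_{n-1})/(f(x_n) - f(x_{n-1}))

Iteration 1:
  f(0.870000) = -1.827697
  f(2.890000) = 36.841769
  x_2 = 2.890000 - 36.841769×(2.890000 - 0.870000)/(36.841769 - (-1.827697))
       = 0.965475
Iteration 2:
  f(2.890000) = 36.841769
  f(0.965475) = -1.235760
  x_3 = 0.965475 - (-1.235760)×(0.965475 - 2.890000)/(-1.235760 - 36.841769)
       = 1.027933
Iteration 3:
  f(0.965475) = -1.235760
  f(1.027933) = -0.800549
  x_4 = 1.027933 - (-0.800549)×(1.027933 - 0.965475)/(-0.800549 - (-1.235760))
       = 1.142821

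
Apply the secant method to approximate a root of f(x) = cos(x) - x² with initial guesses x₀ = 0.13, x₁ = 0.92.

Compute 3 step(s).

f(x) = cos(x) - x²
x₀ = 0.13, x₁ = 0.92

Secant formula: x_{n+1} = x_n - f(x_n)(x_n - x_{n-1})/(f(x_n) - f(x_{n-1}))

Iteration 1:
  f(0.130000) = 0.974662
  f(0.920000) = -0.240580
  x_2 = 0.920000 - (-0.240580)×(0.920000 - 0.130000)/(-0.240580 - 0.974662)
       = 0.763605
Iteration 2:
  f(0.920000) = -0.240580
  f(0.763605) = 0.139256
  x_3 = 0.763605 - 0.139256×(0.763605 - 0.920000)/(0.139256 - (-0.240580))
       = 0.820943
Iteration 3:
  f(0.763605) = 0.139256
  f(0.820943) = 0.007585
  x_4 = 0.820943 - 0.007585×(0.820943 - 0.763605)/(0.007585 - 0.139256)
       = 0.824246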